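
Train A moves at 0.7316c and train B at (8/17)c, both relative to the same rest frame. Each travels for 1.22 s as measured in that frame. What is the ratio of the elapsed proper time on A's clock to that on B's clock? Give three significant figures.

τ_A/τ_B = 0.773

A: γ = 1/√(1 − 0.7316²) = 1/√0.4648 = 1.467. B: γ = 1/√(1 − (8/17)²) = 17/15 ≈ 1.133.
τ_A/τ_B = γ_B/γ_A = 1.133/1.467 = 0.7726, so τ_A/τ_B = 0.7726.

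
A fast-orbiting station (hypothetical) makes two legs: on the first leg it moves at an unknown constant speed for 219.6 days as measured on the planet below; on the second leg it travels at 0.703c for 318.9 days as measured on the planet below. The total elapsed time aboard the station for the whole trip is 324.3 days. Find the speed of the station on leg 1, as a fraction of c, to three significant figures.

Leg 1: speed unknown; τ_1 = 219.6/γ_1.
Leg 2: γ = 1/√(1 − 0.703²) = 1/√0.5058 = 1.406; τ_2 = 318.9/1.406 = 226.8 days.
Total proper time: τ_1 + 226.8 = 324.3, so τ_1 = 324.3 − 226.8 = 97.50 days.
γ_1 = 219.6/97.50 = 2.252; β = √(1 − 1/γ²) = √0.8029.

β = 0.896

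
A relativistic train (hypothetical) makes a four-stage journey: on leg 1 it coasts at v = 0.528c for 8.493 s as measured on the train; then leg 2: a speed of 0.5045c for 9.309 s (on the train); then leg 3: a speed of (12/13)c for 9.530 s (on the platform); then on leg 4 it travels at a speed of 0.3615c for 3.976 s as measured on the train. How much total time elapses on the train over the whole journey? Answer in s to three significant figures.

τ = 25.4 s

Leg 1: 8.493 s is already measured on the train.
Leg 2: 9.309 s is already measured on the train.
Leg 3: γ = 1/√(1 − (12/13)²) = 13/5 = 2.600; τ_3 = 9.530/2.600 = 3.665 s.
Leg 4: 3.976 s is already measured on the train.
Total: 8.493 + 9.309 + 3.665 + 3.976 s.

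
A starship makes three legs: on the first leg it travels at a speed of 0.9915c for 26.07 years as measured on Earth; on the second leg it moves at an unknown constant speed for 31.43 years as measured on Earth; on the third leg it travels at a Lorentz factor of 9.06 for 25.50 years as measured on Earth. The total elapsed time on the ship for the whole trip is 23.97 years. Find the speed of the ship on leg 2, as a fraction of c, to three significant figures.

Leg 1: γ = 1/√(1 − 0.9915²) = 1/√0.01693 = 7.686; τ_1 = 26.07/7.686 = 3.392 years.
Leg 2: speed unknown; τ_2 = 31.43/γ_2.
Leg 3: γ = 9.06; τ_3 = 25.50/9.060 = 2.815 years.
Total proper time: 3.392 + τ_2 + 2.815 = 23.97, so τ_2 = 23.97 − 6.206 = 17.76 years.
γ_2 = 31.43/17.76 = 1.769; β = √(1 − 1/γ²) = √0.6806.

β = 0.825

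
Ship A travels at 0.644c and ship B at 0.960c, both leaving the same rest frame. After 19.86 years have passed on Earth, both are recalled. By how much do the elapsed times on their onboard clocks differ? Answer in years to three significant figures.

A: γ = 1/√(1 − 0.644²) = 1/√0.5853 = 1.307; τ_A = 19.86/1.307 = 15.19 years.
B: γ = 1/√(1 − 0.960²) = 25/7 ≈ 3.571; τ_B = 19.86/3.571 = 5.561 years.

|τ_A − τ_B| = 9.63 years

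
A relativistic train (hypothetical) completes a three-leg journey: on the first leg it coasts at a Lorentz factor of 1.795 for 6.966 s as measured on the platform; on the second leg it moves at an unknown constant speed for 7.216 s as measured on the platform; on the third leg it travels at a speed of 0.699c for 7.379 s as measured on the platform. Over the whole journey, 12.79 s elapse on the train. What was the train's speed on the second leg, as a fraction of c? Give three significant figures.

β = 0.864

Leg 1: γ = 1.795; τ_1 = 6.966/1.795 = 3.881 s.
Leg 2: speed unknown; τ_2 = 7.216/γ_2.
Leg 3: γ = 1/√(1 − 0.699²) = 1/√0.5114 = 1.398; τ_3 = 7.379/1.398 = 5.277 s.
Total proper time: 3.881 + τ_2 + 5.277 = 12.79, so τ_2 = 12.79 − 9.158 = 3.632 s.
γ_2 = 7.216/3.632 = 1.987; β = √(1 − 1/γ²) = √0.7466.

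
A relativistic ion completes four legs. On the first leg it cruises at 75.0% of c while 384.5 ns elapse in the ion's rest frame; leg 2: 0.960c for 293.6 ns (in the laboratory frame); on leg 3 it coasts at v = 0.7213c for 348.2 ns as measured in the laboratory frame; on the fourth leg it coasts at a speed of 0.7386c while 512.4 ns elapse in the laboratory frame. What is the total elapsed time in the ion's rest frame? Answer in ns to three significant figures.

τ = 1050 ns

Leg 1: 384.5 ns is already measured in the ion's rest frame.
Leg 2: γ = 1/√(1 − 0.960²) = 25/7 ≈ 3.571; τ_2 = 293.6/3.571 = 82.21 ns.
Leg 3: γ = 1/√(1 − 0.7213²) = 1/√0.4797 = 1.444; τ_3 = 348.2/1.444 = 241.2 ns.
Leg 4: γ = 1/√(1 − 0.7386²) = 1/√0.4545 = 1.483; τ_4 = 512.4/1.483 = 345.4 ns.
Total: 384.5 + 82.21 + 241.2 + 345.4 ns.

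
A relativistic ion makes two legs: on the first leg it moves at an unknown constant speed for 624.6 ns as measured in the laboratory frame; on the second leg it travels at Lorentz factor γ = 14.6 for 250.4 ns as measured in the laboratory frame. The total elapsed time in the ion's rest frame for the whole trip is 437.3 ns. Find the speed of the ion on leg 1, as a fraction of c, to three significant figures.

β = 0.740

Leg 1: speed unknown; τ_1 = 624.6/γ_1.
Leg 2: γ = 14.6; τ_2 = 250.4/14.60 = 17.15 ns.
Total proper time: τ_1 + 17.15 = 437.3, so τ_1 = 437.3 − 17.15 = 420.1 ns.
γ_1 = 624.6/420.1 = 1.487; β = √(1 − 1/γ²) = √0.5475.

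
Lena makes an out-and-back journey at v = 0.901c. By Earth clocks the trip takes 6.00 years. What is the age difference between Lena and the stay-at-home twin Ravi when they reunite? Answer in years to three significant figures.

γ = 1/√(1 − 0.901²) = 1/√0.1882 = 2.305
Lena's elapsed proper time: τ = 6.00/2.305 = 2.603 years.
Age gap = Δt − τ = 6.00 − 2.603 years.

Δt − τ = 3.40 years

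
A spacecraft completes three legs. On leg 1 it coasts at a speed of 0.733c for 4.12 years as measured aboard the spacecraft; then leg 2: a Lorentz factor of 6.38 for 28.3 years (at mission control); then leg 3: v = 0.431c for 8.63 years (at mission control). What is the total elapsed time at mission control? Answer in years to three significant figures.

Leg 1: γ = 1/√(1 − 0.733²) = 1/√0.4627 = 1.470; Δt_1 = 1.470 × 4.12 = 6.057 years.
Leg 2: 28.3 years is already measured at mission control.
Leg 3: 8.63 years is already measured at mission control.
Total: 6.057 + 28.30 + 8.630 years.

Δt = 43.0 years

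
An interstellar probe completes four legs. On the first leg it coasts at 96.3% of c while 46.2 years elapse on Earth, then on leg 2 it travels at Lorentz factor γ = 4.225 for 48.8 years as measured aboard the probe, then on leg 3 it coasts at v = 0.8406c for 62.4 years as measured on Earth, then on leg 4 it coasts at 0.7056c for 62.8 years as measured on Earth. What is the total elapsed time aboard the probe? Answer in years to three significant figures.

τ = 140 years

Leg 1: β = 0.963; γ = 1/√(1 − 0.963²) = 1/√0.07263 = 3.711; τ_1 = 46.2/3.711 = 12.45 years.
Leg 2: 48.8 years is already measured aboard the probe.
Leg 3: γ = 1/√(1 − 0.8406²) = 1/√0.2934 = 1.846; τ_3 = 62.4/1.846 = 33.80 years.
Leg 4: γ = 1/√(1 − 0.7056²) = 1/√0.5021 = 1.411; τ_4 = 62.8/1.411 = 44.50 years.
Total: 12.45 + 48.80 + 33.80 + 44.50 years.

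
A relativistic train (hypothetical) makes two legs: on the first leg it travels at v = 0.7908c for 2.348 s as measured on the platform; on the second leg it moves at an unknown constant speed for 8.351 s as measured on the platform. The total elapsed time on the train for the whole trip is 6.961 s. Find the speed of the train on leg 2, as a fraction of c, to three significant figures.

β = 0.750

Leg 1: γ = 1/√(1 − 0.7908²) = 1/√0.3746 = 1.634; τ_1 = 2.348/1.634 = 1.437 s.
Leg 2: speed unknown; τ_2 = 8.351/γ_2.
Total proper time: 1.437 + τ_2 = 6.961, so τ_2 = 6.961 − 1.437 = 5.524 s.
γ_2 = 8.351/5.524 = 1.512; β = √(1 − 1/γ²) = √0.5625.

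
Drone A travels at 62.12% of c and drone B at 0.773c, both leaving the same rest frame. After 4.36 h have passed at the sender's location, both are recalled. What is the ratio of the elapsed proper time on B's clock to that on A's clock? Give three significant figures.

A: β = 0.6212; γ = 1/√(1 − 0.6212²) = 1/√0.6141 = 1.276. B: γ = 1/√(1 − 0.773²) = 1/√0.4025 = 1.576.
τ_A/τ_B = γ_B/γ_A = 1.576/1.276 = 1.235, so τ_B/τ_A = 0.8096.

τ_B/τ_A = 0.810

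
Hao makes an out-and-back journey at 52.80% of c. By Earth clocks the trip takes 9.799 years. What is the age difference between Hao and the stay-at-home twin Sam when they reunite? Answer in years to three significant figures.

Δt − τ = 1.48 years

β = 0.5280; γ = 1/√(1 − 0.5280²) = 1/√0.7212 = 1.178
Hao's elapsed proper time: τ = 9.799/1.178 = 8.322 years.
Age gap = Δt − τ = 9.799 − 8.322 years.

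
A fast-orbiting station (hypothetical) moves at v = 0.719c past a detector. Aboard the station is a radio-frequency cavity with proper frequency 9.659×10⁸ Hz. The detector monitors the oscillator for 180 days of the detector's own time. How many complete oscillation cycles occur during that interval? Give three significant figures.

γ = 1/√(1 − 0.719²) = 1/√0.4830 = 1.439
During 180 days of lab time, the oscillator's proper time advances by τ = Δt/γ = 180/1.439 = 125.1 days = 1.081×10⁷ s.
N = f × τ = 9.659×10⁸ × 1.081×10⁷ = 1.044×10¹⁶.

N = 1.04×10¹⁶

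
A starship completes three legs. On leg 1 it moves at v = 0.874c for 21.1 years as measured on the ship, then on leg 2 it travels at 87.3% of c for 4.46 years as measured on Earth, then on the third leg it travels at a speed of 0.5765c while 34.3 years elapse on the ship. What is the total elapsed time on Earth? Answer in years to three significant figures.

Δt = 89.9 years

Leg 1: γ = 1/√(1 − 0.874²) = 1/√0.2361 = 2.058; Δt_1 = 2.058 × 21.1 = 43.42 years.
Leg 2: 4.46 years is already measured on Earth.
Leg 3: γ = 1/√(1 − 0.5765²) = 1/√0.6676 = 1.224; Δt_3 = 1.224 × 34.3 = 41.98 years.
Total: 43.42 + 4.460 + 41.98 years.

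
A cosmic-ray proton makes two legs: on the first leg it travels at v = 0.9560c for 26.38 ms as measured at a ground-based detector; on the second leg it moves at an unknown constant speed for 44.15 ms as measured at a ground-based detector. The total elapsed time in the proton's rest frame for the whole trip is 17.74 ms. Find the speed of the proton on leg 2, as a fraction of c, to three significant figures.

Leg 1: γ = 1/√(1 − 0.9560²) = 1/√0.08606 = 3.409; τ_1 = 26.38/3.409 = 7.739 ms.
Leg 2: speed unknown; τ_2 = 44.15/γ_2.
Total proper time: 7.739 + τ_2 = 17.74, so τ_2 = 17.74 − 7.739 = 10.00 ms.
γ_2 = 44.15/10.00 = 4.415; β = √(1 − 1/γ²) = √0.9487.

β = 0.974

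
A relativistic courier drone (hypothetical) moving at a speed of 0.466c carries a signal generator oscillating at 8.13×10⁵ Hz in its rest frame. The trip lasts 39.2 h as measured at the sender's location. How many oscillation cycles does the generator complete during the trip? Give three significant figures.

γ = 1/√(1 − 0.466²) = 1/√0.7828 = 1.130
The oscillator's own cycle count is N = f × τ where τ is the proper time aboard the drone. τ = Δt/γ = 39.2/1.130 = 34.68 h = 1.249×10⁵ s.
N = 8.13×10⁵ × 1.249×10⁵ = 1.015×10¹¹.

N = 1.02×10¹¹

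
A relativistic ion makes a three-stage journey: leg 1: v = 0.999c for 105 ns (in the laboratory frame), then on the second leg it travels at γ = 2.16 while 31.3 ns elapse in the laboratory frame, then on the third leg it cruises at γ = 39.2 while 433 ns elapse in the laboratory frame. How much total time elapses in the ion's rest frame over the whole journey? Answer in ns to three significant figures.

Leg 1: γ = 1/√(1 − 0.999²) = 1/√0.001999 = 22.37; τ_1 = 105/22.37 = 4.695 ns.
Leg 2: γ = 2.16; τ_2 = 31.3/2.160 = 14.49 ns.
Leg 3: γ = 39.2; τ_3 = 433/39.20 = 11.05 ns.
Total: 4.695 + 14.49 + 11.05 ns.

τ = 30.2 ns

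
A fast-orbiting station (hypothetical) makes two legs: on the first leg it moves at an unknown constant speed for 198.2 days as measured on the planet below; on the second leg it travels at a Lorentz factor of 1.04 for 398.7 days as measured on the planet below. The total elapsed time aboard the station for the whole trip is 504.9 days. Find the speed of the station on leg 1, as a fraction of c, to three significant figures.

Leg 1: speed unknown; τ_1 = 198.2/γ_1.
Leg 2: γ = 1.04; τ_2 = 398.7/1.040 = 383.4 days.
Total proper time: τ_1 + 383.4 = 504.9, so τ_1 = 504.9 − 383.4 = 121.5 days.
γ_1 = 198.2/121.5 = 1.631; β = √(1 − 1/γ²) = √0.6240.

β = 0.790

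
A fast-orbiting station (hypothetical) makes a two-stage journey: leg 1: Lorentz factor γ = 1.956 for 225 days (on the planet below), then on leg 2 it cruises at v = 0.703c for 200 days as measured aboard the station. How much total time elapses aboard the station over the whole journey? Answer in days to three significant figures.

τ = 315 days

Leg 1: γ = 1.956; τ_1 = 225/1.956 = 115.0 days.
Leg 2: 200 days is already measured aboard the station.
Total: 115.0 + 200.0 days.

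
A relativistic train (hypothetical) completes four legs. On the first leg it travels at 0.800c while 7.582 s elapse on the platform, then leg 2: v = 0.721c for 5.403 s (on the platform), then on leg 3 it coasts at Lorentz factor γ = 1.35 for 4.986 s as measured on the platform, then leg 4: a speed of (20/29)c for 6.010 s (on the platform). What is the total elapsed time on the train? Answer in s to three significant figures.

Leg 1: γ = 1/√(1 − 0.800²) = 5/3 ≈ 1.667; τ_1 = 7.582/1.667 = 4.549 s.
Leg 2: γ = 1/√(1 − 0.721²) = 1/√0.4802 = 1.443; τ_2 = 5.403/1.443 = 3.744 s.
Leg 3: γ = 1.35; τ_3 = 4.986/1.350 = 3.693 s.
Leg 4: γ = 1/√(1 − (20/29)²) = 29/21 ≈ 1.381; τ_4 = 6.010/1.381 = 4.352 s.
Total: 4.549 + 3.744 + 3.693 + 4.352 s.

τ = 16.3 s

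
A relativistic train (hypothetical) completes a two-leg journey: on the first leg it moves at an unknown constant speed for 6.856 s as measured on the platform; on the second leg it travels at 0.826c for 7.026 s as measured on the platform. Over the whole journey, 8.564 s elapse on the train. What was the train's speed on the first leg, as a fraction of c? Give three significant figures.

β = 0.741

Leg 1: speed unknown; τ_1 = 6.856/γ_1.
Leg 2: γ = 1/√(1 − 0.826²) = 1/√0.3177 = 1.774; τ_2 = 7.026/1.774 = 3.960 s.
Total proper time: τ_1 + 3.960 = 8.564, so τ_1 = 8.564 − 3.960 = 4.604 s.
γ_1 = 6.856/4.604 = 1.489; β = √(1 − 1/γ²) = √0.5491.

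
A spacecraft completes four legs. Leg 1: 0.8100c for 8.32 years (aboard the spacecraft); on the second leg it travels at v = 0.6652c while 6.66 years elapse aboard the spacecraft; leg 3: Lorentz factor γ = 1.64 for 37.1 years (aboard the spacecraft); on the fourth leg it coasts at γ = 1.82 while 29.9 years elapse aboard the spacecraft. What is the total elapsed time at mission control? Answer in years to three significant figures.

Δt = 138 years

Leg 1: γ = 1/√(1 − 0.8100²) = 1/√0.3439 = 1.705; Δt_1 = 1.705 × 8.32 = 14.19 years.
Leg 2: γ = 1/√(1 − 0.6652²) = 1/√0.5575 = 1.339; Δt_2 = 1.339 × 6.66 = 8.920 years.
Leg 3: γ = 1.64; Δt_3 = 1.640 × 37.1 = 60.84 years.
Leg 4: γ = 1.82; Δt_4 = 1.820 × 29.9 = 54.42 years.
Total: 14.19 + 8.920 + 60.84 + 54.42 years.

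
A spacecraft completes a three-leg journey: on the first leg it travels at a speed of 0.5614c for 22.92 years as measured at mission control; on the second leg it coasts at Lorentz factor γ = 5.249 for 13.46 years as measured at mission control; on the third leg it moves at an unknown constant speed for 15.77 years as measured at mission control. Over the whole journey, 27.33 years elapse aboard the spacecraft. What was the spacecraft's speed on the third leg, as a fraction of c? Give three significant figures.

β = 0.930

Leg 1: γ = 1/√(1 − 0.5614²) = 1/√0.6848 = 1.208; τ_1 = 22.92/1.208 = 18.97 years.
Leg 2: γ = 5.249; τ_2 = 13.46/5.249 = 2.564 years.
Leg 3: speed unknown; τ_3 = 15.77/γ_3.
Total proper time: 18.97 + 2.564 + τ_3 = 27.33, so τ_3 = 27.33 − 21.53 = 5.798 years.
γ_3 = 15.77/5.798 = 2.720; β = √(1 − 1/γ²) = √0.8648.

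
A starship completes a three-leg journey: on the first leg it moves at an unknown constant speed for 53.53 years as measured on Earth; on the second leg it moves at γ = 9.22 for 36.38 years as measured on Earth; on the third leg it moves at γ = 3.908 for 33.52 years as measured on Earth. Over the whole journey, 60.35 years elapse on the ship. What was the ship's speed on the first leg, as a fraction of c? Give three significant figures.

Leg 1: speed unknown; τ_1 = 53.53/γ_1.
Leg 2: γ = 9.22; τ_2 = 36.38/9.220 = 3.946 years.
Leg 3: γ = 3.908; τ_3 = 33.52/3.908 = 8.577 years.
Total proper time: τ_1 + 3.946 + 8.577 = 60.35, so τ_1 = 60.35 − 12.52 = 47.83 years.
γ_1 = 53.53/47.83 = 1.119; β = √(1 − 1/γ²) = √0.2017.

β = 0.449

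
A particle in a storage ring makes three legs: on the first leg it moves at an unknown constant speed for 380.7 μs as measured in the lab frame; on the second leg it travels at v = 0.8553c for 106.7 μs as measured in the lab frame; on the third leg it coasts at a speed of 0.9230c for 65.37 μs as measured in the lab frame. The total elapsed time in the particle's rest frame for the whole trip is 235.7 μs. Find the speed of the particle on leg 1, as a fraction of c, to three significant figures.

β = 0.913

Leg 1: speed unknown; τ_1 = 380.7/γ_1.
Leg 2: γ = 1/√(1 − 0.8553²) = 1/√0.2685 = 1.930; τ_2 = 106.7/1.930 = 55.28 μs.
Leg 3: γ = 1/√(1 − 0.9230²) = 1/√0.1481 = 2.599; τ_3 = 65.37/2.599 = 25.15 μs.
Total proper time: τ_1 + 55.28 + 25.15 = 235.7, so τ_1 = 235.7 − 80.44 = 155.3 μs.
γ_1 = 380.7/155.3 = 2.452; β = √(1 − 1/γ²) = √0.8337.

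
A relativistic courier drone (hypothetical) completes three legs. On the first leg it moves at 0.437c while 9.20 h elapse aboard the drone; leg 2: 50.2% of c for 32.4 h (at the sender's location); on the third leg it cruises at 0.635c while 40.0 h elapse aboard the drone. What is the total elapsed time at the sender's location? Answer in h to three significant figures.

Leg 1: γ = 1/√(1 − 0.437²) = 1/√0.8090 = 1.112; Δt_1 = 1.112 × 9.20 = 10.23 h.
Leg 2: 32.4 h is already measured at the sender's location.
Leg 3: γ = 1/√(1 − 0.635²) = 1/√0.5968 = 1.294; Δt_3 = 1.294 × 40.0 = 51.78 h.
Total: 10.23 + 32.40 + 51.78 h.

Δt = 94.4 h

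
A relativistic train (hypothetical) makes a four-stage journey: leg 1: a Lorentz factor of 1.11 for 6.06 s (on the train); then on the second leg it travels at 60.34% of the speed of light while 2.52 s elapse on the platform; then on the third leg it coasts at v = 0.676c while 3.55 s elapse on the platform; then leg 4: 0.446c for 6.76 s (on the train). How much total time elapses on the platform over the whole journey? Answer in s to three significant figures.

Leg 1: γ = 1.11; Δt_1 = 1.110 × 6.06 = 6.727 s.
Leg 2: 2.52 s is already measured on the platform.
Leg 3: 3.55 s is already measured on the platform.
Leg 4: γ = 1/√(1 − 0.446²) = 1/√0.8011 = 1.117; Δt_4 = 1.117 × 6.76 = 7.553 s.
Total: 6.727 + 2.520 + 3.550 + 7.553 s.

Δt = 20.3 s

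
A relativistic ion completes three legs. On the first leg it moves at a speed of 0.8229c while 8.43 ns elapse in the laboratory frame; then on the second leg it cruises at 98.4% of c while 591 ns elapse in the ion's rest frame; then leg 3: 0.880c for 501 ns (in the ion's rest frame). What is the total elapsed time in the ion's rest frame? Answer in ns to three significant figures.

Leg 1: γ = 1/√(1 − 0.8229²) = 1/√0.3228 = 1.760; τ_1 = 8.43/1.760 = 4.790 ns.
Leg 2: 591 ns is already measured in the ion's rest frame.
Leg 3: 501 ns is already measured in the ion's rest frame.
Total: 4.790 + 591.0 + 501.0 ns.

τ = 1100 ns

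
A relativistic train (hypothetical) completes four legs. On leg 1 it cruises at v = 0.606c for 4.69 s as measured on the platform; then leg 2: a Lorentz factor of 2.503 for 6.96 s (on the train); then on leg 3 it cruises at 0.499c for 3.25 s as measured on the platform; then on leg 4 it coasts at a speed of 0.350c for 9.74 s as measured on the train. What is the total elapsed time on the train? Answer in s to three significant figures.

τ = 23.2 s

Leg 1: γ = 1/√(1 − 0.606²) = 1/√0.6328 = 1.257; τ_1 = 4.69/1.257 = 3.731 s.
Leg 2: 6.96 s is already measured on the train.
Leg 3: γ = 1/√(1 − 0.499²) = 1/√0.7510 = 1.154; τ_3 = 3.25/1.154 = 2.816 s.
Leg 4: 9.74 s is already measured on the train.
Total: 3.731 + 6.960 + 2.816 + 9.740 s.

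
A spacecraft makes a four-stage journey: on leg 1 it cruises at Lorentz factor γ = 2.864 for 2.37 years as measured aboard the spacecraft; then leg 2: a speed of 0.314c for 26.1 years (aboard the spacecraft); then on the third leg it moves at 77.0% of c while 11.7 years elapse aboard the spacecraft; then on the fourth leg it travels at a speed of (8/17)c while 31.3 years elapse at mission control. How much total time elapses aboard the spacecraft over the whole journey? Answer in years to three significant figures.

Leg 1: 2.37 years is already measured aboard the spacecraft.
Leg 2: 26.1 years is already measured aboard the spacecraft.
Leg 3: 11.7 years is already measured aboard the spacecraft.
Leg 4: γ = 1/√(1 − (8/17)²) = 17/15 ≈ 1.133; τ_4 = 31.3/1.133 = 27.62 years.
Total: 2.370 + 26.10 + 11.70 + 27.62 years.

τ = 67.8 years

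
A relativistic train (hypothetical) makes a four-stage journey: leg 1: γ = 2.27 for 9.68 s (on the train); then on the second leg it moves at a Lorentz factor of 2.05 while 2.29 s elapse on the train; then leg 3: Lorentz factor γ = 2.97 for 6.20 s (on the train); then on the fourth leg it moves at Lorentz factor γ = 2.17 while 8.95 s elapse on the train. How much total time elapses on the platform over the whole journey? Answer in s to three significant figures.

Leg 1: γ = 2.27; Δt_1 = 2.270 × 9.68 = 21.97 s.
Leg 2: γ = 2.05; Δt_2 = 2.050 × 2.29 = 4.695 s.
Leg 3: γ = 2.97; Δt_3 = 2.970 × 6.20 = 18.41 s.
Leg 4: γ = 2.17; Δt_4 = 2.170 × 8.95 = 19.42 s.
Total: 21.97 + 4.695 + 18.41 + 19.42 s.

Δt = 64.5 s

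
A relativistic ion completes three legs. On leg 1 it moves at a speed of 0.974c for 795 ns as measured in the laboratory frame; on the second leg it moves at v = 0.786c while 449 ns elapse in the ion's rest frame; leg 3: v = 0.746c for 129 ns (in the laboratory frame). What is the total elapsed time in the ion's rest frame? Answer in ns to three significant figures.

τ = 715 ns

Leg 1: γ = 1/√(1 − 0.974²) = 1/√0.05132 = 4.414; τ_1 = 795/4.414 = 180.1 ns.
Leg 2: 449 ns is already measured in the ion's rest frame.
Leg 3: γ = 1/√(1 − 0.746²) = 1/√0.4435 = 1.502; τ_3 = 129/1.502 = 85.91 ns.
Total: 180.1 + 449.0 + 85.91 ns.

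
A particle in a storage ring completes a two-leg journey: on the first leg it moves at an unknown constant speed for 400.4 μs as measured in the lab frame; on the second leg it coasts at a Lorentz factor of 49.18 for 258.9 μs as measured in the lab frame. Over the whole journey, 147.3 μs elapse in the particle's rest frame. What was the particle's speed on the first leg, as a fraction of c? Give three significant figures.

β = 0.935

Leg 1: speed unknown; τ_1 = 400.4/γ_1.
Leg 2: γ = 49.18; τ_2 = 258.9/49.18 = 5.264 μs.
Total proper time: τ_1 + 5.264 = 147.3, so τ_1 = 147.3 − 5.264 = 142.0 μs.
γ_1 = 400.4/142.0 = 2.819; β = √(1 − 1/γ²) = √0.8742.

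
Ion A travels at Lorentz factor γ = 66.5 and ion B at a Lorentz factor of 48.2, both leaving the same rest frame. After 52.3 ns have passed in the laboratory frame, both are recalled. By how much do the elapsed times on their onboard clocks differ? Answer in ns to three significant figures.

|τ_A − τ_B| = 0.299 ns

A: γ = 66.5; τ_A = 52.3/66.50 = 0.7865 ns.
B: γ = 48.2; τ_B = 52.3/48.20 = 1.085 ns.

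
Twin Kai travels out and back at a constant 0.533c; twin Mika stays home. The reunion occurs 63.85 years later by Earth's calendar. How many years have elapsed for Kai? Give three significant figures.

γ = 1/√(1 − 0.533²) = 1/√0.7159 = 1.182
Kai's clock measures proper time along the trip: τ = Δt/γ = 63.85/1.182 years.

τ = 54.0 years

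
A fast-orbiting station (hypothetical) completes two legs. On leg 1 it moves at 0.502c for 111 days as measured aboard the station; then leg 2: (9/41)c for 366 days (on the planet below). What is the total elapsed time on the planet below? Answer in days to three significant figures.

Δt = 494 days

Leg 1: γ = 1/√(1 − 0.502²) = 1/√0.7480 = 1.156; Δt_1 = 1.156 × 111 = 128.3 days.
Leg 2: 366 days is already measured on the planet below.
Total: 128.3 + 366.0 days.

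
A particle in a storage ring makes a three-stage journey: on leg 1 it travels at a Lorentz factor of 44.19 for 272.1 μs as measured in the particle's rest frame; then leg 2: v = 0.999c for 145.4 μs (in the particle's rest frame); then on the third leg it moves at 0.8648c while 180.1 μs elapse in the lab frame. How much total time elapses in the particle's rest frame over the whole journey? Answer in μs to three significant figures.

Leg 1: 272.1 μs is already measured in the particle's rest frame.
Leg 2: 145.4 μs is already measured in the particle's rest frame.
Leg 3: γ = 1/√(1 − 0.8648²) = 1/√0.2521 = 1.992; τ_3 = 180.1/1.992 = 90.43 μs.
Total: 272.1 + 145.4 + 90.43 μs.

τ = 508 μs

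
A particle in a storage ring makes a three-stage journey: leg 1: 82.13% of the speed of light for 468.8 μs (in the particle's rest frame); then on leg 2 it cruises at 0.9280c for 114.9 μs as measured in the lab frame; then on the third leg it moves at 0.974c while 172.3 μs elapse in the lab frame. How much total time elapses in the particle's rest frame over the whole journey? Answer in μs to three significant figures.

Leg 1: 468.8 μs is already measured in the particle's rest frame.
Leg 2: γ = 1/√(1 − 0.9280²) = 1/√0.1388 = 2.684; τ_2 = 114.9/2.684 = 42.81 μs.
Leg 3: γ = 1/√(1 − 0.974²) = 1/√0.05132 = 4.414; τ_3 = 172.3/4.414 = 39.03 μs.
Total: 468.8 + 42.81 + 39.03 μs.

τ = 551 μs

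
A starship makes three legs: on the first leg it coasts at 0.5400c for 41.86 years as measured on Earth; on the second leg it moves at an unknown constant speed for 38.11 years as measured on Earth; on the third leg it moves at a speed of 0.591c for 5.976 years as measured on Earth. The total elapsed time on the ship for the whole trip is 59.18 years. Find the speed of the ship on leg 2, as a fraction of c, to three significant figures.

Leg 1: γ = 1/√(1 − 0.5400²) = 1/√0.7084 = 1.188; τ_1 = 41.86/1.188 = 35.23 years.
Leg 2: speed unknown; τ_2 = 38.11/γ_2.
Leg 3: γ = 1/√(1 − 0.591²) = 1/√0.6507 = 1.240; τ_3 = 5.976/1.240 = 4.821 years.
Total proper time: 35.23 + τ_2 + 4.821 = 59.18, so τ_2 = 59.18 − 40.05 = 19.13 years.
γ_2 = 38.11/19.13 = 1.992; β = √(1 − 1/γ²) = √0.7481.

β = 0.865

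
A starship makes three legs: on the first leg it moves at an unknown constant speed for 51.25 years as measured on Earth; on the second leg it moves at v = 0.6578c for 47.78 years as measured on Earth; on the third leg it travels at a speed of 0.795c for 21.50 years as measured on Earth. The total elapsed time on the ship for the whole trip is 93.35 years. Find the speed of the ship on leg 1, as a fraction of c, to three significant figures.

Leg 1: speed unknown; τ_1 = 51.25/γ_1.
Leg 2: γ = 1/√(1 − 0.6578²) = 1/√0.5673 = 1.328; τ_2 = 47.78/1.328 = 35.99 years.
Leg 3: γ = 1/√(1 − 0.795²) = 1/√0.3680 = 1.649; τ_3 = 21.50/1.649 = 13.04 years.
Total proper time: τ_1 + 35.99 + 13.04 = 93.35, so τ_1 = 93.35 − 49.03 = 44.32 years.
γ_1 = 51.25/44.32 = 1.156; β = √(1 − 1/γ²) = √0.2521.

β = 0.502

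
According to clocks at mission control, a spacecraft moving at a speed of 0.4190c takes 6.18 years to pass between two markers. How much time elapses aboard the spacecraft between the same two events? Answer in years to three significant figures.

τ = 5.61 years

γ = 1/√(1 − 0.4190²) = 1/√0.8244 = 1.101
The interval measured at mission control is the dilated one; the clock aboard the spacecraft measures the proper time τ = Δt/γ = 6.18/1.101 years.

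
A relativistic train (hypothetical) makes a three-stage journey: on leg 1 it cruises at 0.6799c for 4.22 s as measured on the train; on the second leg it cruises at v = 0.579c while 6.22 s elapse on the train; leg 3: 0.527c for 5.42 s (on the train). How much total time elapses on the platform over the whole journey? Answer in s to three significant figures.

Δt = 19.8 s

Leg 1: γ = 1/√(1 − 0.6799²) = 1/√0.5377 = 1.364; Δt_1 = 1.364 × 4.22 = 5.755 s.
Leg 2: γ = 1/√(1 − 0.579²) = 1/√0.6648 = 1.227; Δt_2 = 1.227 × 6.22 = 7.629 s.
Leg 3: γ = 1/√(1 − 0.527²) = 1/√0.7223 = 1.177; Δt_3 = 1.177 × 5.42 = 6.377 s.
Total: 5.755 + 7.629 + 6.377 s.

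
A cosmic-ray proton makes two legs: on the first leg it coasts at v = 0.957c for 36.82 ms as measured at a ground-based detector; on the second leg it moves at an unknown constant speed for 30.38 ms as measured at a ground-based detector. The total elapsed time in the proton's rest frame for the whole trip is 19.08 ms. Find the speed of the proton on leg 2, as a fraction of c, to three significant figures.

Leg 1: γ = 1/√(1 − 0.957²) = 1/√0.08415 = 3.447; τ_1 = 36.82/3.447 = 10.68 ms.
Leg 2: speed unknown; τ_2 = 30.38/γ_2.
Total proper time: 10.68 + τ_2 = 19.08, so τ_2 = 19.08 − 10.68 = 8.399 ms.
γ_2 = 30.38/8.399 = 3.617; β = √(1 − 1/γ²) = √0.9236.

β = 0.961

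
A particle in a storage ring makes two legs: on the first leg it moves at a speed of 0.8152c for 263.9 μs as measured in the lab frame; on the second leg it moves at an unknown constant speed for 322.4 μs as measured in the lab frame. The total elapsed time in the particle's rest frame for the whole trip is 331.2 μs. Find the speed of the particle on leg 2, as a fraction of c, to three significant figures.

Leg 1: γ = 1/√(1 − 0.8152²) = 1/√0.3354 = 1.727; τ_1 = 263.9/1.727 = 152.8 μs.
Leg 2: speed unknown; τ_2 = 322.4/γ_2.
Total proper time: 152.8 + τ_2 = 331.2, so τ_2 = 331.2 − 152.8 = 178.4 μs.
γ_2 = 322.4/178.4 = 1.808; β = √(1 − 1/γ²) = √0.6940.

β = 0.833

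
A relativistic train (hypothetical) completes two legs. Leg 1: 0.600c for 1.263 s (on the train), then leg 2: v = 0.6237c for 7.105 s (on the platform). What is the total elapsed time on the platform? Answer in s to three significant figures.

Δt = 8.68 s

Leg 1: γ = 1/√(1 − 0.600²) = 5/4 = 1.250; Δt_1 = 1.250 × 1.263 = 1.579 s.
Leg 2: 7.105 s is already measured on the platform.
Total: 1.579 + 7.105 s.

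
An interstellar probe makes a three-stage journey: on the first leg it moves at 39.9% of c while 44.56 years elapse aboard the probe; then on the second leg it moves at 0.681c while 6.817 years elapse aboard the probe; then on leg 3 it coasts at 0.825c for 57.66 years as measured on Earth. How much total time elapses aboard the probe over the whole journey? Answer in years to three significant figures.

τ = 84.0 years

Leg 1: 44.56 years is already measured aboard the probe.
Leg 2: 6.817 years is already measured aboard the probe.
Leg 3: γ = 1/√(1 − 0.825²) = 1/√0.3194 = 1.769; τ_3 = 57.66/1.769 = 32.59 years.
Total: 44.56 + 6.817 + 32.59 years.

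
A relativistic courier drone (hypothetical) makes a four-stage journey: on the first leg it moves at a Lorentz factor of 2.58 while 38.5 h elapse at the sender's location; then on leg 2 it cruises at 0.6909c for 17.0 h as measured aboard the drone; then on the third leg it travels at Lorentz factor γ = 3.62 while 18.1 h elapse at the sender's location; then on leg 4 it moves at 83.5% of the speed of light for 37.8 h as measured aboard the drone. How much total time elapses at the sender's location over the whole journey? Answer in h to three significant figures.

Δt = 149 h

Leg 1: 38.5 h is already measured at the sender's location.
Leg 2: γ = 1/√(1 − 0.6909²) = 1/√0.5227 = 1.383; Δt_2 = 1.383 × 17.0 = 23.51 h.
Leg 3: 18.1 h is already measured at the sender's location.
Leg 4: β = 0.835; γ = 1/√(1 − 0.835²) = 1/√0.3028 = 1.817; Δt_4 = 1.817 × 37.8 = 68.70 h.
Total: 38.50 + 23.51 + 18.10 + 68.70 h.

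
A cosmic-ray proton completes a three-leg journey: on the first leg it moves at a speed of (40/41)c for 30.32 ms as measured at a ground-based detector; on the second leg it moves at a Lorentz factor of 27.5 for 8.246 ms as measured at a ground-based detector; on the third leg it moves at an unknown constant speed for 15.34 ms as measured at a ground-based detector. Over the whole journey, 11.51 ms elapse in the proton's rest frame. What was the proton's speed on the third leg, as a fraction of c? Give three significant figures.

β = 0.955

Leg 1: γ = 1/√(1 − (40/41)²) = 41/9 ≈ 4.556; τ_1 = 30.32/4.556 = 6.656 ms.
Leg 2: γ = 27.5; τ_2 = 8.246/27.50 = 0.2999 ms.
Leg 3: speed unknown; τ_3 = 15.34/γ_3.
Total proper time: 6.656 + 0.2999 + τ_3 = 11.51, so τ_3 = 11.51 − 6.955 = 4.555 ms.
γ_3 = 15.34/4.555 = 3.368; β = √(1 − 1/γ²) = √0.9118.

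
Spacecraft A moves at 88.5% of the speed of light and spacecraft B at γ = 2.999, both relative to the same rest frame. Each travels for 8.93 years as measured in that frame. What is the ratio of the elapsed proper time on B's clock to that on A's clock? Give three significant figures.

τ_B/τ_A = 0.716

A: β = 0.885; γ = 1/√(1 − 0.885²) = 1/√0.2168 = 2.148. B: γ = 2.999.
τ_A/τ_B = γ_B/γ_A = 2.999/2.148 = 1.396, so τ_B/τ_A = 0.7162.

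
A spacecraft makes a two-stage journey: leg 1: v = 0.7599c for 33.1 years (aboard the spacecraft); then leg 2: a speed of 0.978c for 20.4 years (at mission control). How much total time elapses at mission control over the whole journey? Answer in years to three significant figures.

Leg 1: γ = 1/√(1 − 0.7599²) = 1/√0.4226 = 1.538; Δt_1 = 1.538 × 33.1 = 50.92 years.
Leg 2: 20.4 years is already measured at mission control.
Total: 50.92 + 20.40 years.

Δt = 71.3 years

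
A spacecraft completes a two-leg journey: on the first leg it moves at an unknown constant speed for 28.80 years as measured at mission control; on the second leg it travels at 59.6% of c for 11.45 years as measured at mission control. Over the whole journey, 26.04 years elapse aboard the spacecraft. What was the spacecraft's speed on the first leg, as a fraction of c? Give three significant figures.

β = 0.811

Leg 1: speed unknown; τ_1 = 28.80/γ_1.
Leg 2: β = 0.596; γ = 1/√(1 − 0.596²) = 1/√0.6448 = 1.245; τ_2 = 11.45/1.245 = 9.194 years.
Total proper time: τ_1 + 9.194 = 26.04, so τ_1 = 26.04 − 9.194 = 16.85 years.
γ_1 = 28.80/16.85 = 1.710; β = √(1 − 1/γ²) = √0.6579.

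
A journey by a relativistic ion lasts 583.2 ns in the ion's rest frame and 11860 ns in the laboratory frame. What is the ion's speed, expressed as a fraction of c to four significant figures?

β = 0.9988

The proper time is measured in the ion's rest frame (both events occur at the ion's location); Δt is measured in the laboratory frame. γ = Δt/τ = 11860/583.2 = 20.34.
β = √(1 − 1/γ²) = √(1 − 0.002418) = √0.9976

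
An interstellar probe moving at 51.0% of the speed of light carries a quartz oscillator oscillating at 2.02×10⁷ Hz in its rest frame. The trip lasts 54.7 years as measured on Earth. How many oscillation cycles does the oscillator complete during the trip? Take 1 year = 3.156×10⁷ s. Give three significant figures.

N = 3.00×10¹⁶

β = 0.510; γ = 1/√(1 − 0.510²) = 1/√0.7399 = 1.163
The oscillator's own cycle count is N = f × τ where τ is the proper time aboard the probe. τ = Δt/γ = 54.7/1.163 = 47.05 years = 1.485×10⁹ s.
N = 2.02×10⁷ × 1.485×10⁹ = 3.000×10¹⁶.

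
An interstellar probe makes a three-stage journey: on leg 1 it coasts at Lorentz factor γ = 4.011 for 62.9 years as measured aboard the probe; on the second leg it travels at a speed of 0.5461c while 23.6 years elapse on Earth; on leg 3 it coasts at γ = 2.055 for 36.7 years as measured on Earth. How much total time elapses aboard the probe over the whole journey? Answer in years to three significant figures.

τ = 101 years

Leg 1: 62.9 years is already measured aboard the probe.
Leg 2: γ = 1/√(1 − 0.5461²) = 1/√0.7018 = 1.194; τ_2 = 23.6/1.194 = 19.77 years.
Leg 3: γ = 2.055; τ_3 = 36.7/2.055 = 17.86 years.
Total: 62.90 + 19.77 + 17.86 years.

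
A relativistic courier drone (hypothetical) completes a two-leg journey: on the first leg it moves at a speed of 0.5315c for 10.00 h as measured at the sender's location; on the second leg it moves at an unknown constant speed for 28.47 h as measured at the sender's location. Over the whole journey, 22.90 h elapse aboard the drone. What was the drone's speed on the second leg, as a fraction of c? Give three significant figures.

β = 0.862

Leg 1: γ = 1/√(1 − 0.5315²) = 1/√0.7175 = 1.181; τ_1 = 10.00/1.181 = 8.471 h.
Leg 2: speed unknown; τ_2 = 28.47/γ_2.
Total proper time: 8.471 + τ_2 = 22.90, so τ_2 = 22.90 − 8.471 = 14.43 h.
γ_2 = 28.47/14.43 = 1.973; β = √(1 − 1/γ²) = √0.7431.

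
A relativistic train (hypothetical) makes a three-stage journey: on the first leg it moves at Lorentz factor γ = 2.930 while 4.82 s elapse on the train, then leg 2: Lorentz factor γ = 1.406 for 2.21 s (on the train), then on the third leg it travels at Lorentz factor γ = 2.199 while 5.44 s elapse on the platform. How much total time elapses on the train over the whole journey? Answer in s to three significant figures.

τ = 9.50 s

Leg 1: 4.82 s is already measured on the train.
Leg 2: 2.21 s is already measured on the train.
Leg 3: γ = 2.199; τ_3 = 5.44/2.199 = 2.474 s.
Total: 4.820 + 2.210 + 2.474 s.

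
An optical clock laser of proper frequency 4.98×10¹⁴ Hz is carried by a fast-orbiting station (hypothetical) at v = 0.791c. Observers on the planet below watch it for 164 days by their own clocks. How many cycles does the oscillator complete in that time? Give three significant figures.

N = 4.32×10²¹

γ = 1/√(1 − 0.791²) = 1/√0.3743 = 1.634
During 164 days of lab time, the oscillator's proper time advances by τ = Δt/γ = 164/1.634 = 100.3 days = 8.669×10⁶ s.
N = f × τ = 4.98×10¹⁴ × 8.669×10⁶ = 4.317×10²¹.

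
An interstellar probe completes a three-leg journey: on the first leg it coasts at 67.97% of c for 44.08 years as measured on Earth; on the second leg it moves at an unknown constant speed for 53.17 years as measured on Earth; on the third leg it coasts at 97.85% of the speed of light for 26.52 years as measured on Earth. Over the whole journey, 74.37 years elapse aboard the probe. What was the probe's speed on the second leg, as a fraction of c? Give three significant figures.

Leg 1: β = 0.6797; γ = 1/√(1 − 0.6797²) = 1/√0.5380 = 1.363; τ_1 = 44.08/1.363 = 32.33 years.
Leg 2: speed unknown; τ_2 = 53.17/γ_2.
Leg 3: β = 0.9785; γ = 1/√(1 − 0.9785²) = 1/√0.04254 = 4.849; τ_3 = 26.52/4.849 = 5.470 years.
Total proper time: 32.33 + τ_2 + 5.470 = 74.37, so τ_2 = 74.37 − 37.80 = 36.57 years.
γ_2 = 53.17/36.57 = 1.454; β = √(1 − 1/γ²) = √0.5270.

β = 0.726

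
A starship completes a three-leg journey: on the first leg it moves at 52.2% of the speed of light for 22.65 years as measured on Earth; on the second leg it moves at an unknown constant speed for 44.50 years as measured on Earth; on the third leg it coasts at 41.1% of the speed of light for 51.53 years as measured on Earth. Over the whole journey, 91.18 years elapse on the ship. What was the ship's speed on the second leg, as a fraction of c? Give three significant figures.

Leg 1: β = 0.522; γ = 1/√(1 − 0.522²) = 1/√0.7275 = 1.172; τ_1 = 22.65/1.172 = 19.32 years.
Leg 2: speed unknown; τ_2 = 44.50/γ_2.
Leg 3: β = 0.411; γ = 1/√(1 − 0.411²) = 1/√0.8311 = 1.097; τ_3 = 51.53/1.097 = 46.98 years.
Total proper time: 19.32 + τ_2 + 46.98 = 91.18, so τ_2 = 91.18 − 66.30 = 24.88 years.
γ_2 = 44.50/24.88 = 1.788; β = √(1 − 1/γ²) = √0.6873.

β = 0.829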